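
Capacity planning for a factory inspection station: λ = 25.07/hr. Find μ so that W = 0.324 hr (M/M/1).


W = 1/(μ−λ) ⇒ μ − λ = 1/W = 1/0.324 = 3.0864
μ = λ + 1/W = 25.07 + 3.0864 = 28.1564 per hr

Final: 28.1564 /hr


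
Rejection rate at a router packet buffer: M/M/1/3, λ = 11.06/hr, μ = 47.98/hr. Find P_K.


ρ = λ/μ = 11.06/47.98 = 0.2305
P_K = (1−ρ)ρ^K/(1−ρ^(K+1)) = (0.7695·0.012249)/(1 − 0.002823)
= 0.009425/0.997177 = 0.009452

Final: 0.009452


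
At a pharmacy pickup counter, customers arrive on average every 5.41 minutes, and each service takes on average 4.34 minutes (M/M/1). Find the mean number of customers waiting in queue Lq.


λ = 60/5.41 = 11.0906 /hr
μ = 60/4.34 = 13.8249 /hr
ρ = λ/μ = 11.0906/13.8249 = 0.8022
Lq = ρ²/(1−ρ) = 0.6436/0.1978 = 3.2539

Final: 3.2539


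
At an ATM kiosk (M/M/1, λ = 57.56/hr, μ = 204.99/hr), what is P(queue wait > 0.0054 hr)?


ρ = 57.56/204.99 = 0.2808
P(Wq > t) = ρ·e^{−(μ−λ)t} = 0.2808·e^{−0.7961}
= 0.2808·0.451075 = 0.126659

Final: 0.126659


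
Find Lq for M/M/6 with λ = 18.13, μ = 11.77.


a = λ/μ = 1.5404; ρ = a/6 = 0.2567
P₀ = 0.214241
Lq = P₀·a^c·ρ / (c!·(1−ρ)²) = 0.214241·13.35759·0.2567/(720·0.55246)
= 0.001847

Final: 0.001847


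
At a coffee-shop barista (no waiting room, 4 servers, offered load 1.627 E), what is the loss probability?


B(c,a) = (a^c/c!) / Σ_{k=0}^{c} a^k/k!
a^4/4! = 0.291970
Σ terms (k=0..4): 1.00000 + 1.62700 + 1.32356 + 0.71781 + 0.29197 = 4.960348
B = 0.291970/4.960348 = 0.058861

Final: 0.058861


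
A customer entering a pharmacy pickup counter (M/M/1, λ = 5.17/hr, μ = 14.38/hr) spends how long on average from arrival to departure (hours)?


W = 1/(μ−λ) = 1/(14.38 − 5.17) = 1/9.21 = 0.1086 hr

Final: 0.1086 hr


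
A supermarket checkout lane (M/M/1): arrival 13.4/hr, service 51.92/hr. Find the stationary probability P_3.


ρ = 13.4/51.92 = 0.2581
P_n = (1−ρ)·ρ^n = (1 − 0.2581)·0.2581^3 = 0.7419·0.017191 = 0.012754

Final: 0.012754


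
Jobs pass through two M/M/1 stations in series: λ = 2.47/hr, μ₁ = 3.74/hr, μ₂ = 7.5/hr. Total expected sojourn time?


Each node sees arrival rate λ = 2.47/hr (tandem ⇒ throughput preserved).
W₁ = 1/(μ₁−λ) = 1/(3.74−2.47) = 0.78740 hr
W₂ = 1/(μ₂−λ) = 1/(7.5−2.47) = 0.19881 hr
W_total = W₁ + W₂ = 0.78740 + 0.19881 = 0.98621 hr

Final: 0.98621 hr


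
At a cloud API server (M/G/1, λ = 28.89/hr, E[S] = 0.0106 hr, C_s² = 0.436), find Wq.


ρ = λ·E[S] = 28.89·0.0106 = 0.3062
E[S²] = E[S]²(1+C_s²) = 0.0106²·(1+0.436) = 0.0001613
Wq = λ·E[S²]/(2(1−ρ)) = 28.89·0.0001613/(2·0.6938) = 0.003359 hr

Final: 0.003359 hr


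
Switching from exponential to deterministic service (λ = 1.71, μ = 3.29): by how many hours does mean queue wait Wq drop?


ρ = 1.71/3.29 = 0.5198
Wq(M/M/1) = ρ/(μ−λ) = 0.5198/1.58 = 0.32896 hr
Wq(M/D/1) = ρ/(2(μ−λ)) = 0.16448 hr
Savings = 0.32896 − 0.16448 = 0.16448 hr

Final: 0.16448 hr


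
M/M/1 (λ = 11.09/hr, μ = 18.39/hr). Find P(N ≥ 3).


ρ = 11.09/18.39 = 0.6030
P(N ≥ n) = ρ^n = 0.6030^3 = 0.219305

Final: 0.219305


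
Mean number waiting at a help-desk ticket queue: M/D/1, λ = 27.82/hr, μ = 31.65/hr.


ρ = 27.82/31.65 = 0.8790
M/D/1: Lq = ρ²/(2(1−ρ)) = 0.7726/(2·0.1210) = 3.19236

Final: 3.19236


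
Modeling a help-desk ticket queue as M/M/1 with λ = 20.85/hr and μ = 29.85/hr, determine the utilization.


ρ = λ/μ = 20.85/29.85 = 0.6985

Final: 0.6985


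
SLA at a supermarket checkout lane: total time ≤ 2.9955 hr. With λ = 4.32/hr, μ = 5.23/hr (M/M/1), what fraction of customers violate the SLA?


W ~ Exponential(μ−λ) for M/M/1.
μ − λ = 5.23 − 4.32 = 0.9100
P(W > t) = e^{−(μ−λ)t} = e^{−2.7259} = 0.065487

Final: 0.065487


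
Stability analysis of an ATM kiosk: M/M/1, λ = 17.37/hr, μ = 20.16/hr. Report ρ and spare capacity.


Total capacity cμ = 1·20.16 = 20.16/hr
ρ = λ/(cμ) = 17.37/20.16 = 0.8616
Stable ⇔ ρ < 1: YES
Spare capacity = cμ − λ = 20.16 − 17.37 = 2.79/hr

Final: ρ = 0.8616; stable; margin = 2.79/hr


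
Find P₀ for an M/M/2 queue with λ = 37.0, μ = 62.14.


a = λ/μ = 37.0/62.14 = 0.5954; ρ = a/c = 0.2977
Σ_{k=0}^{1} a^k/k! (terms k=0..1) = 1.00000 + 0.59543 = 1.59543
Tail: a^2/(2!(1−ρ)) = 0.35454/(2·0.7023) = 0.25242
P₀ = 1/(1.59543 + 0.25242) = 1/1.84785 = 0.541171

Final: 0.541171


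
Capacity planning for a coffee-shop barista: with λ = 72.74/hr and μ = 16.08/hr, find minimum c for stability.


Stability requires cμ > λ ⇔ c > λ/μ.
λ/μ = 72.74/16.08 = 4.5236
Minimum integer c = ⌊4.5236⌋ + 1 = 5
Check: 5·16.08 = 80.40 > 72.74, while 4·16.08 = 64.32 ≤ 72.74

Final: 5 servers


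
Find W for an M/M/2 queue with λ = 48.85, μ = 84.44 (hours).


a = 0.5785; ρ = 0.2893; P₀ = 0.551279
Lq = P₀·a^c·ρ/(c!(1−ρ)²) = 0.05282
Wq = Lq/λ = 0.05282/48.85 = 0.001081 hr
W = Wq + 1/μ = 0.001081 + 0.01184 = 0.01292 hr

Final: 0.01292 hr


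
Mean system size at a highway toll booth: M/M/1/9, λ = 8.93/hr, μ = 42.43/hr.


ρ = 8.93/42.43 = 0.2105
L = ρ[1 − (K+1)ρ^K + Kρ^(K+1)] / [(1−ρ)(1−ρ^(K+1))]
Numerator: 0.2105·(1 − 10·0.0000008102 + 9·0.0000001705) = 0.210463
Denominator: (0.7895)·(1.000000) = 0.789536
L = 0.210463/0.789536 = 0.2666

Final: 0.2666


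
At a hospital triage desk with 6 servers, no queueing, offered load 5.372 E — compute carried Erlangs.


B(6,5.372) = 0.219602 (Erlang-B)
Carried load = a(1 − B) = 5.372·(1 − 0.219602) = 5.372·0.780398 = 4.1923 E

Final: 4.1923 Erlangs


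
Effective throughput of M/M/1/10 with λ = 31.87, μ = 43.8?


ρ = 0.7276; P_K = (1−ρ)ρ^10/(1−ρ^11) = 0.011684
λ_eff = λ(1 − P_K) = 31.87·(1 − 0.011684) = 31.87·0.988316 = 31.4976 /hr

Final: 31.4976 /hr


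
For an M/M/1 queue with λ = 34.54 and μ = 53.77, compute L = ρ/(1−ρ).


ρ = λ/μ = 34.54/53.77 = 0.6424
L = ρ/(1−ρ) = 0.6424/(1 − 0.6424) = 0.6424/0.3576 = 1.7962

Final: 1.7962


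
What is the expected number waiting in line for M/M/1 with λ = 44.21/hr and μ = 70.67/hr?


ρ = 44.21/70.67 = 0.6256
Lq = ρ²/(1−ρ) = 0.3914/0.3744 = 1.0452

Final: 1.0452


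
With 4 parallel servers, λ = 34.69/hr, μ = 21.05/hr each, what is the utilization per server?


ρ = λ/(cμ) = 34.69/(4·21.05) = 34.69/84.20 = 0.4120

Final: 0.4120


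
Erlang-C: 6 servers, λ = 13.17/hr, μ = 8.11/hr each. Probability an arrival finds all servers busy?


a = λ/μ = 1.6239; ρ = a/6 = 0.2707
P₀ = 0.197043 (from M/M/c formula)
C(c,a) = [a^c/(c!(1−ρ))]·P₀ = [18.33959/(720·0.7293)]·0.197043
= 0.03492·0.197043 = 0.006882

Final: 0.006882


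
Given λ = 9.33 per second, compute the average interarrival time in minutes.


Mean interarrival time = 1/λ = 1/9.33 second = 0.10718 second
In minutes: 0.10718 × 0.0166667 = 0.001786 min

Final: 0.001786 min


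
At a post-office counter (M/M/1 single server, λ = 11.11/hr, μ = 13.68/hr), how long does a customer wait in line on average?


ρ = 11.11/13.68 = 0.8121
Wq = ρ/(μ−λ) = 0.8121/(13.68 − 11.11) = 0.8121/2.57 = 0.3160 hr

Final: 0.3160 hr


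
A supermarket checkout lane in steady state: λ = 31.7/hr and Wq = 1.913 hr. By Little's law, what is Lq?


Lq = λWq = 31.7·1.913 = 60.6421

Final: 60.6421


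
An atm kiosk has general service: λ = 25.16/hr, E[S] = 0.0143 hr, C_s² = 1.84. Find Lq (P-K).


ρ = λ·E[S] = 25.16·0.0143 = 0.3598
Lq = ρ²(1+C_s²)/(2(1−ρ)) = 0.1294·(1+1.84)/(2·0.6402)
= 0.1294·2.8400/1.2804 = 0.28712

Final: 0.28712


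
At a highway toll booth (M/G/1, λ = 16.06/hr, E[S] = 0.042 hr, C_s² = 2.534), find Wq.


ρ = λ·E[S] = 16.06·0.042 = 0.6745
E[S²] = E[S]²(1+C_s²) = 0.042²·(1+2.534) = 0.006234
Wq = λ·E[S²]/(2(1−ρ)) = 16.06·0.006234/(2·0.3255) = 0.15380 hr

Final: 0.15380 hr


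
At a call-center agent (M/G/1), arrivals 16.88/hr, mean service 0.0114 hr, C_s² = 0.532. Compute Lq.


ρ = λ·E[S] = 16.88·0.0114 = 0.1924
Lq = ρ²(1+C_s²)/(2(1−ρ)) = 0.03703·(1+0.532)/(2·0.8076)
= 0.03703·1.5320/1.6151 = 0.03512

Final: 0.03512


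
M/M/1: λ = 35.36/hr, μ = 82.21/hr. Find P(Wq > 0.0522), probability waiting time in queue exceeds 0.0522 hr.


ρ = 35.36/82.21 = 0.4301
P(Wq > t) = ρ·e^{−(μ−λ)t} = 0.4301·e^{−2.4456}
= 0.4301·0.086677 = 0.037281

Final: 0.037281


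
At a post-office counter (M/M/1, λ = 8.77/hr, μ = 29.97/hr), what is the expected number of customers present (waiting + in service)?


ρ = λ/μ = 8.77/29.97 = 0.2926
L = ρ/(1−ρ) = 0.2926/(1 − 0.2926) = 0.2926/0.7074 = 0.4137

Final: 0.4137


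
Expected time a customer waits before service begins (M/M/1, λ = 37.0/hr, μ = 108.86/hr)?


ρ = 37.0/108.86 = 0.3399
Wq = ρ/(μ−λ) = 0.3399/(108.86 − 37.0) = 0.3399/71.86 = 0.004730 hr

Final: 0.004730 hr


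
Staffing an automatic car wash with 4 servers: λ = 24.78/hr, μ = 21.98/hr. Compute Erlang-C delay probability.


a = λ/μ = 1.1274; ρ = a/4 = 0.2818
P₀ = 0.323056 (from M/M/c formula)
C(c,a) = [a^c/(c!(1−ρ))]·P₀ = [1.61545/(24·0.7182)]·0.323056
= 0.09373·0.323056 = 0.030279

Final: 0.030279


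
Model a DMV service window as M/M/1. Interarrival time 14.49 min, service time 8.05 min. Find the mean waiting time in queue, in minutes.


λ = 60/14.49 = 4.1408 /hr
μ = 60/8.05 = 7.4534 /hr
ρ = λ/μ = 4.1408/7.4534 = 0.5556
Wq = ρ/(μ−λ) = 0.5556/(7.4534−4.1408) = 0.16771 hr
In minutes: 0.16771·60 = 10.063 min

Final: 10.063 min


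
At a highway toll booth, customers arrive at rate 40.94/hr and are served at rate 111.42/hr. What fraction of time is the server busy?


ρ = λ/μ = 40.94/111.42 = 0.3674

Final: 0.3674


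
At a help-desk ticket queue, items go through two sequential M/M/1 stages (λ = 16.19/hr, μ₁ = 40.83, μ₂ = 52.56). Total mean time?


Each node sees arrival rate λ = 16.19/hr (tandem ⇒ throughput preserved).
W₁ = 1/(μ₁−λ) = 1/(40.83−16.19) = 0.04058 hr
W₂ = 1/(μ₂−λ) = 1/(52.56−16.19) = 0.02750 hr
W_total = W₁ + W₂ = 0.04058 + 0.02750 = 0.06808 hr

Final: 0.06808 hr


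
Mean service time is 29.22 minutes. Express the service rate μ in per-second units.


μ = 1/(service time) in consistent units.
1 second = 0.0166667 min, so μ = 0.0166667/29.22 = 0.0005704 per second

Final: 0.0005704 /sec


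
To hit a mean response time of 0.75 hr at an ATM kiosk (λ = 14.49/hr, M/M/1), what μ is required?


W = 1/(μ−λ) ⇒ μ − λ = 1/W = 1/0.75 = 1.3333
μ = λ + 1/W = 14.49 + 1.3333 = 15.8233 per hr

Final: 15.8233 /hr


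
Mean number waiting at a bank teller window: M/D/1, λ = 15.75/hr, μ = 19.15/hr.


ρ = 15.75/19.15 = 0.8225
M/D/1: Lq = ρ²/(2(1−ρ)) = 0.6764/(2·0.1775) = 1.90495

Final: 1.90495


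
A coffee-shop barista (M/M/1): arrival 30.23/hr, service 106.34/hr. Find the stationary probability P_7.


ρ = 30.23/106.34 = 0.2843
P_n = (1−ρ)·ρ^n = (1 − 0.2843)·0.2843^7 = 0.7157·0.0001500 = 0.0001074

Final: 0.0001074


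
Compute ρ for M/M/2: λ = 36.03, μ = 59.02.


ρ = λ/(cμ) = 36.03/(2·59.02) = 36.03/118.04 = 0.3052

Final: 0.3052


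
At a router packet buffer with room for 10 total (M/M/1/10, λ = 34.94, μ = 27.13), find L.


ρ = 34.94/27.13 = 1.2879
L = ρ[1 − (K+1)ρ^K + Kρ^(K+1)] / [(1−ρ)(1−ρ^(K+1))]
Numerator: 1.2879·(1 − 11·12.552524 + 10·16.166060) = 31.659567
Denominator: (-0.2879)·(-15.166060) = 4.365902
L = 31.659567/4.365902 = 7.2516

Final: 7.2516


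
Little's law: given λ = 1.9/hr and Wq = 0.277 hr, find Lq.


Lq = λWq = 1.9·0.277 = 0.5263

Final: 0.5263


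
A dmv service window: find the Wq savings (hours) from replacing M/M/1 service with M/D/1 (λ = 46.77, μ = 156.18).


ρ = 46.77/156.18 = 0.2995
Wq(M/M/1) = ρ/(μ−λ) = 0.2995/109.41 = 0.002737 hr
Wq(M/D/1) = ρ/(2(μ−λ)) = 0.001369 hr
Savings = 0.002737 − 0.001369 = 0.001369 hr

Final: 0.001369 hr


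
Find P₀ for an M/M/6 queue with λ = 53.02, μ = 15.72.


a = λ/μ = 53.02/15.72 = 3.3728; ρ = a/c = 0.5621
Σ_{k=0}^{5} a^k/k! (terms k=0..5) = 1.00000 + 3.37277 + 5.68780 + 6.39455 + 5.39185 + 3.63710 = 25.48407
Tail: a^6/(6!(1−ρ)) = 1472.05179/(720·0.4379) = 4.66922
P₀ = 1/(25.48407 + 4.66922) = 1/30.15329 = 0.033164

Final: 0.033164


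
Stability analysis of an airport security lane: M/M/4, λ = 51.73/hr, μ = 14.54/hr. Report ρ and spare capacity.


Total capacity cμ = 4·14.54 = 58.16/hr
ρ = λ/(cμ) = 51.73/58.16 = 0.8894
Stable ⇔ ρ < 1: YES
Spare capacity = cμ − λ = 58.16 − 51.73 = 6.43/hr

Final: ρ = 0.8894; stable; margin = 6.43/hr


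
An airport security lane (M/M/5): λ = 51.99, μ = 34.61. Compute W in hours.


a = 1.5022; ρ = 0.3004; P₀ = 0.222290
Lq = P₀·a^c·ρ/(c!(1−ρ)²) = 0.008698
Wq = Lq/λ = 0.008698/51.99 = 0.0001673 hr
W = Wq + 1/μ = 0.0001673 + 0.02889 = 0.02906 hr

Final: 0.02906 hr


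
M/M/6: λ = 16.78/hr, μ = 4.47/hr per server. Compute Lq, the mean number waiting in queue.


a = λ/μ = 3.7539; ρ = a/6 = 0.6257
P₀ = 0.021985
Lq = P₀·a^c·ρ / (c!·(1−ρ)²) = 0.021985·2798.37943·0.6257/(720·0.14014)
= 0.38149

Final: 0.38149


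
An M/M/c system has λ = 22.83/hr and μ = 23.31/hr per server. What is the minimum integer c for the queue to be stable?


Stability requires cμ > λ ⇔ c > λ/μ.
λ/μ = 22.83/23.31 = 0.9794
Minimum integer c = ⌊0.9794⌋ + 1 = 1
Check: 1·23.31 = 23.31 > 22.83, while 0·23.31 = 0.00 ≤ 22.83

Final: 1 servers


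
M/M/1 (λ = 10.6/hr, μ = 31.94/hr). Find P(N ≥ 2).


ρ = 10.6/31.94 = 0.3319
P(N ≥ n) = ρ^n = 0.3319^2 = 0.110139

Final: 0.110139


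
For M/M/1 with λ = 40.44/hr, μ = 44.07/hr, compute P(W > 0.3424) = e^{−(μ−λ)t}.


W ~ Exponential(μ−λ) for M/M/1.
μ − λ = 44.07 − 40.44 = 3.6300
P(W > t) = e^{−(μ−λ)t} = e^{−1.2429} = 0.288543

Final: 0.288543


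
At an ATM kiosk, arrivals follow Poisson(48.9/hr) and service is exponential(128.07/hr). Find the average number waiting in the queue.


ρ = 48.9/128.07 = 0.3818
Lq = ρ²/(1−ρ) = 0.1458/0.6182 = 0.2358

Final: 0.2358


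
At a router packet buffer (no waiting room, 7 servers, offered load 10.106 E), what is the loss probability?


B(c,a) = (a^c/c!) / Σ_{k=0}^{c} a^k/k!
a^7/7! = 2136.114465
Σ terms (k=0..7): 1.00000 + 10.10600 + 51.06562 + 172.02305 + 434.61622 + 878.44631 + 1479.59640 + 2136.11446 = 5162.968066
B = 2136.114465/5162.968066 = 0.413738

Final: 0.413738


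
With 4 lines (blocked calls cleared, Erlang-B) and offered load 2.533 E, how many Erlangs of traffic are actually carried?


B(4,2.533) = 0.153629 (Erlang-B)
Carried load = a(1 − B) = 2.533·(1 − 0.153629) = 2.533·0.846371 = 2.1439 E

Final: 2.1439 Erlangs


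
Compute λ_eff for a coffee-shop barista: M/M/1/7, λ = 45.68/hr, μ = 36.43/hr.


ρ = 1.2539; P_K = (1−ρ)ρ^7/(1−ρ^8) = 0.242113
λ_eff = λ(1 − P_K) = 45.68·(1 − 0.242113) = 45.68·0.757887 = 34.6203 /hr

Final: 34.6203 /hr


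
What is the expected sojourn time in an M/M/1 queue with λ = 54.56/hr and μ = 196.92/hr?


W = 1/(μ−λ) = 1/(196.92 − 54.56) = 1/142.36 = 0.007024 hr

Final: 0.007024 hr


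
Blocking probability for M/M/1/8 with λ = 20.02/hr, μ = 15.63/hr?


ρ = λ/μ = 20.02/15.63 = 1.2809
P_K = (1−ρ)ρ^K/(1−ρ^(K+1)) = (-0.2809·7.245040)/(1 − 9.279955)
= -2.034915/-8.279955 = 0.245764

Final: 0.245764


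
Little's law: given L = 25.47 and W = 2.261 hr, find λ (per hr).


λ = L/W = 25.47/2.261 = 11.2649 /hr

Final: 11.2649 /hr


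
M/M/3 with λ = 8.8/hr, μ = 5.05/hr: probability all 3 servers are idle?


a = λ/μ = 8.8/5.05 = 1.7426; ρ = a/c = 0.5809
Σ_{k=0}^{2} a^k/k! (terms k=0..2) = 1.00000 + 1.74257 + 1.51828 = 4.26086
Tail: a^3/(3!(1−ρ)) = 5.29144/(6·0.4191) = 2.10408
P₀ = 1/(4.26086 + 2.10408) = 1/6.36493 = 0.157111

Final: 0.157111


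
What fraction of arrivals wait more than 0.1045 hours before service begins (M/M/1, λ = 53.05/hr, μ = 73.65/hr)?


ρ = 53.05/73.65 = 0.7203
P(Wq > t) = ρ·e^{−(μ−λ)t} = 0.7203·e^{−2.1527}
= 0.7203·0.116170 = 0.083677

Final: 0.083677


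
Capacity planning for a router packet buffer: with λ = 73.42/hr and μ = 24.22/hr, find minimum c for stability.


Stability requires cμ > λ ⇔ c > λ/μ.
λ/μ = 73.42/24.22 = 3.0314
Minimum integer c = ⌊3.0314⌋ + 1 = 4
Check: 4·24.22 = 96.88 > 73.42, while 3·24.22 = 72.66 ≤ 73.42

Final: 4 servers


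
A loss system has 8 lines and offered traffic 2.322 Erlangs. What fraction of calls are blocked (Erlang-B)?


B(c,a) = (a^c/c!) / Σ_{k=0}^{c} a^k/k!
a^8/8! = 0.020959
Σ terms (k=0..8): 1.00000 + 2.32200 + 2.69584 + 2.08658 + 1.21126 + 0.56251 + 0.21769 + 0.07221 + 0.02096 = 10.189056
B = 0.020959/10.189056 = 0.002057

Final: 0.002057


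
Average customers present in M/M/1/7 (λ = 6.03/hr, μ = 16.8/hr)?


ρ = 6.03/16.8 = 0.3589
L = ρ[1 − (K+1)ρ^K + Kρ^(K+1)] / [(1−ρ)(1−ρ^(K+1))]
Numerator: 0.3589·(1 − 8·0.0007675 + 7·0.0002755) = 0.357417
Denominator: (0.6411)·(0.999725) = 0.640895
L = 0.357417/0.640895 = 0.5577

Final: 0.5577


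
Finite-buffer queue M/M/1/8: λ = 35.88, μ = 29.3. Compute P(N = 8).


ρ = λ/μ = 35.88/29.3 = 1.2246
P_K = (1−ρ)ρ^K/(1−ρ^(K+1)) = (-0.2246·5.056832)/(1 − 6.192462)
= -1.135630/-5.192462 = 0.218707

Final: 0.218707


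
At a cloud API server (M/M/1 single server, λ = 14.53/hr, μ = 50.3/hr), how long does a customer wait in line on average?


ρ = 14.53/50.3 = 0.2889
Wq = ρ/(μ−λ) = 0.2889/(50.3 − 14.53) = 0.2889/35.77 = 0.008076 hr

Final: 0.008076 hr


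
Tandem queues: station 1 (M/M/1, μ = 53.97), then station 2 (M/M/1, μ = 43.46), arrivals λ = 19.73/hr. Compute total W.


Each node sees arrival rate λ = 19.73/hr (tandem ⇒ throughput preserved).
W₁ = 1/(μ₁−λ) = 1/(53.97−19.73) = 0.02921 hr
W₂ = 1/(μ₂−λ) = 1/(43.46−19.73) = 0.04214 hr
W_total = W₁ + W₂ = 0.02921 + 0.04214 = 0.07135 hr

Final: 0.07135 hr


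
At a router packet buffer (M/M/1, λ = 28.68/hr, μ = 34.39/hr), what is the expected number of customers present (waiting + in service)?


ρ = λ/μ = 28.68/34.39 = 0.8340
L = ρ/(1−ρ) = 0.8340/(1 − 0.8340) = 0.8340/0.1660 = 5.0228

Final: 5.0228


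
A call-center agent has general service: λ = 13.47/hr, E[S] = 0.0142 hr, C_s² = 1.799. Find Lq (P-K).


ρ = λ·E[S] = 13.47·0.0142 = 0.1913
Lq = ρ²(1+C_s²)/(2(1−ρ)) = 0.03659·(1+1.799)/(2·0.8087)
= 0.03659·2.7990/1.6175 = 0.06331

Final: 0.06331


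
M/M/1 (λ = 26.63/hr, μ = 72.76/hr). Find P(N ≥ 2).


ρ = 26.63/72.76 = 0.3660
P(N ≥ n) = ρ^n = 0.3660^2 = 0.133954

Final: 0.133954


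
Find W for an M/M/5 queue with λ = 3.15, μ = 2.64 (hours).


a = 1.1932; ρ = 0.2386; P₀ = 0.303116
Lq = P₀·a^c·ρ/(c!(1−ρ)²) = 0.002515
Wq = Lq/λ = 0.002515/3.15 = 0.0007984 hr
W = Wq + 1/μ = 0.0007984 + 0.37879 = 0.37959 hr

Final: 0.37959 hr


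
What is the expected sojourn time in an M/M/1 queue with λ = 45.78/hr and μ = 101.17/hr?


W = 1/(μ−λ) = 1/(101.17 − 45.78) = 1/55.39 = 0.01805 hr

Final: 0.01805 hr


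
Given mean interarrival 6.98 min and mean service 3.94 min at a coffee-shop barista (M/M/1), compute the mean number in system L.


λ = 60/6.98 = 8.5960 /hr
μ = 60/3.94 = 15.2284 /hr
ρ = λ/μ = 8.5960/15.2284 = 0.5645
L = ρ/(1−ρ) = 0.5645/0.4355 = 1.2961

Final: 1.2961


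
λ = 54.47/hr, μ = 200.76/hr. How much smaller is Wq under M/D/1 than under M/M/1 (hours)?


ρ = 54.47/200.76 = 0.2713
Wq(M/M/1) = ρ/(μ−λ) = 0.2713/146.29 = 0.001855 hr
Wq(M/D/1) = ρ/(2(μ−λ)) = 0.0009273 hr
Savings = 0.001855 − 0.0009273 = 0.0009273 hr

Final: 0.0009273 hr


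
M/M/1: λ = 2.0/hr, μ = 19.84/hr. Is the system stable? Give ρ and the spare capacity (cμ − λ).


Total capacity cμ = 1·19.84 = 19.84/hr
ρ = λ/(cμ) = 2.0/19.84 = 0.1008
Stable ⇔ ρ < 1: YES
Spare capacity = cμ − λ = 19.84 − 2.0 = 17.84/hr

Final: ρ = 0.1008; stable; margin = 17.84/hr


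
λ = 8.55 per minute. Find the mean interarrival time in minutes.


Mean interarrival time = 1/λ = 1/8.55 minute = 0.11696 minute
In minutes: 0.11696 × 1 = 0.1170 min

Final: 0.1170 min


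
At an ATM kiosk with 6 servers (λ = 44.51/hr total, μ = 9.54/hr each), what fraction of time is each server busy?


ρ = λ/(cμ) = 44.51/(6·9.54) = 44.51/57.24 = 0.7776

Final: 0.7776


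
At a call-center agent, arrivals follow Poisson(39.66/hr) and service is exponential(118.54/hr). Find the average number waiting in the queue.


ρ = 39.66/118.54 = 0.3346
Lq = ρ²/(1−ρ) = 0.1119/0.6654 = 0.1682

Final: 0.1682


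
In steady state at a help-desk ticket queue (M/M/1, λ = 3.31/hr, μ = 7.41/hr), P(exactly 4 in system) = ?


ρ = 3.31/7.41 = 0.4467
P_n = (1−ρ)·ρ^n = (1 − 0.4467)·0.4467^4 = 0.5533·0.039814 = 0.022030

Final: 0.022030


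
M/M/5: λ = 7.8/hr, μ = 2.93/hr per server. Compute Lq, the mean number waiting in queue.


a = λ/μ = 2.6621; ρ = a/5 = 0.5324
P₀ = 0.067452
Lq = P₀·a^c·ρ / (c!·(1−ρ)²) = 0.067452·133.70108·0.5324/(120·0.21863)
= 0.18302

Final: 0.18302


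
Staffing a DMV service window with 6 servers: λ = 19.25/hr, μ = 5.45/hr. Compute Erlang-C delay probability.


a = λ/μ = 3.5321; ρ = a/6 = 0.5887
P₀ = 0.027982 (from M/M/c formula)
C(c,a) = [a^c/(c!(1−ρ))]·P₀ = [1941.80399/(720·0.4113)]·0.027982
= 6.55690·0.027982 = 0.183472

Final: 0.183472


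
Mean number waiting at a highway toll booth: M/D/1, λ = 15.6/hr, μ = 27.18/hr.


ρ = 15.6/27.18 = 0.5740
M/D/1: Lq = ρ²/(2(1−ρ)) = 0.3294/(2·0.4260) = 0.38660

Final: 0.38660


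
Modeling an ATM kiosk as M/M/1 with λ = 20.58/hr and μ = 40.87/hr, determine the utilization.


ρ = λ/μ = 20.58/40.87 = 0.5035

Final: 0.5035


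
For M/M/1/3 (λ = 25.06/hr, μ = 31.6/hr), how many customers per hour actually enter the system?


ρ = 0.7930; P_K = (1−ρ)ρ^3/(1−ρ^4) = 0.170764
λ_eff = λ(1 − P_K) = 25.06·(1 − 0.170764) = 25.06·0.829236 = 20.7807 /hr

Final: 20.7807 /hr


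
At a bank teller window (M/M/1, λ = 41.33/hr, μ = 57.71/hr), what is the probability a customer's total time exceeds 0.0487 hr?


W ~ Exponential(μ−λ) for M/M/1.
μ − λ = 57.71 − 41.33 = 16.3800
P(W > t) = e^{−(μ−λ)t} = e^{−0.7977} = 0.450361

Final: 0.450361


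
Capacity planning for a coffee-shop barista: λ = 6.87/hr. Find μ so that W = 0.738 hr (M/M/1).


W = 1/(μ−λ) ⇒ μ − λ = 1/W = 1/0.738 = 1.3550
μ = λ + 1/W = 6.87 + 1.3550 = 8.2250 per hr

Final: 8.2250 /hr


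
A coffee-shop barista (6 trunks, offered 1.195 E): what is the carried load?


B(6,1.195) = 0.001225 (Erlang-B)
Carried load = a(1 − B) = 1.195·(1 − 0.001225) = 1.195·0.998775 = 1.1935 E

Final: 1.1935 Erlangs


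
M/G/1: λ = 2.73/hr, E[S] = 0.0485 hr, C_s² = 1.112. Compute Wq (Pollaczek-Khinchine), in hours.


ρ = λ·E[S] = 2.73·0.0485 = 0.1324
E[S²] = E[S]²(1+C_s²) = 0.0485²·(1+1.112) = 0.004968
Wq = λ·E[S²]/(2(1−ρ)) = 2.73·0.004968/(2·0.8676) = 0.007816 hr

Final: 0.007816 hr


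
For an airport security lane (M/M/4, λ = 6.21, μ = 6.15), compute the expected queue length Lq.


a = λ/μ = 1.0098; ρ = a/4 = 0.2524
P₀ = 0.363756
Lq = P₀·a^c·ρ / (c!·(1−ρ)²) = 0.363756·1.03960·0.2524/(24·0.55885)
= 0.007118

Final: 0.007118


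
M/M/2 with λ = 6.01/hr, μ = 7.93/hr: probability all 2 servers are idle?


a = λ/μ = 6.01/7.93 = 0.7579; ρ = a/c = 0.3789
Σ_{k=0}^{1} a^k/k! (terms k=0..1) = 1.00000 + 0.75788 = 1.75788
Tail: a^2/(2!(1−ρ)) = 0.57438/(2·0.6211) = 0.46242
P₀ = 1/(1.75788 + 0.46242) = 1/2.22030 = 0.450389

Final: 0.450389


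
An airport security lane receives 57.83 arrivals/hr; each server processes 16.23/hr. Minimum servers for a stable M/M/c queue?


Stability requires cμ > λ ⇔ c > λ/μ.
λ/μ = 57.83/16.23 = 3.5632
Minimum integer c = ⌊3.5632⌋ + 1 = 4
Check: 4·16.23 = 64.92 > 57.83, while 3·16.23 = 48.69 ≤ 57.83

Final: 4 servers


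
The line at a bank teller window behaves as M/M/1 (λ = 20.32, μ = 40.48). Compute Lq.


ρ = 20.32/40.48 = 0.5020
Lq = ρ²/(1−ρ) = 0.2520/0.4980 = 0.5060

Final: 0.5060


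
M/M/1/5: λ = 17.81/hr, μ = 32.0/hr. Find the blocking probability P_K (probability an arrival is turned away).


ρ = λ/μ = 17.81/32.0 = 0.5566
P_K = (1−ρ)ρ^K/(1−ρ^(K+1)) = (0.4434·0.053403)/(1 − 0.029722)
= 0.023681/0.970278 = 0.024407

Final: 0.024407


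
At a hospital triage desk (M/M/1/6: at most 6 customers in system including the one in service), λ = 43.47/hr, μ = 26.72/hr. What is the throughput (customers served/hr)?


ρ = 1.6269; P_K = (1−ρ)ρ^6/(1−ρ^7) = 0.398536
λ_eff = λ(1 − P_K) = 43.47·(1 − 0.398536) = 43.47·0.601464 = 26.1456 /hr

Final: 26.1456 /hr


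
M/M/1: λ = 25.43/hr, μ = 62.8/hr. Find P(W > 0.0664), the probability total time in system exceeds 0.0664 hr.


W ~ Exponential(μ−λ) for M/M/1.
μ − λ = 62.8 − 25.43 = 37.3700
P(W > t) = e^{−(μ−λ)t} = e^{−2.4814} = 0.083629

Final: 0.083629


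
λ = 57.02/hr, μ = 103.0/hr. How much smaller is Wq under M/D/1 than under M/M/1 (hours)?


ρ = 57.02/103.0 = 0.5536
Wq(M/M/1) = ρ/(μ−λ) = 0.5536/45.98 = 0.01204 hr
Wq(M/D/1) = ρ/(2(μ−λ)) = 0.006020 hr
Savings = 0.01204 − 0.006020 = 0.006020 hr

Final: 0.006020 hr


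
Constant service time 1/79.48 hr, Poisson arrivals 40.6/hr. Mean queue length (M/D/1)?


ρ = 40.6/79.48 = 0.5108
M/D/1: Lq = ρ²/(2(1−ρ)) = 0.2609/(2·0.4892) = 0.26671

Final: 0.26671


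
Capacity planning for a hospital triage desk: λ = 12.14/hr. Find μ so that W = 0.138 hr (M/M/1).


W = 1/(μ−λ) ⇒ μ − λ = 1/W = 1/0.138 = 7.2464
μ = λ + 1/W = 12.14 + 7.2464 = 19.3864 per hr

Final: 19.3864 /hr


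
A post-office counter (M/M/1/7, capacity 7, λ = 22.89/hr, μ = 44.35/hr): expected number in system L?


ρ = 22.89/44.35 = 0.5161
L = ρ[1 − (K+1)ρ^K + Kρ^(K+1)] / [(1−ρ)(1−ρ^(K+1))]
Numerator: 0.5161·(1 − 8·0.009756 + 7·0.005035) = 0.494032
Denominator: (0.4839)·(0.994965) = 0.481442
L = 0.494032/0.481442 = 1.0262

Final: 1.0262


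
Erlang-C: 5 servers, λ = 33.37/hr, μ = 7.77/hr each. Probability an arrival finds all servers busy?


a = λ/μ = 4.2947; ρ = a/5 = 0.8589
P₀ = 0.007799 (from M/M/c formula)
C(c,a) = [a^c/(c!(1−ρ))]·P₀ = [1461.08654/(120·0.1411)]·0.007799
= 86.31875·0.007799 = 0.673243

Final: 0.673243


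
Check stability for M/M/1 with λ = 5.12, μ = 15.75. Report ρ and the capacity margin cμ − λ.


Total capacity cμ = 1·15.75 = 15.75/hr
ρ = λ/(cμ) = 5.12/15.75 = 0.3251
Stable ⇔ ρ < 1: YES
Spare capacity = cμ − λ = 15.75 − 5.12 = 10.63/hr

Final: ρ = 0.3251; stable; margin = 10.63/hr


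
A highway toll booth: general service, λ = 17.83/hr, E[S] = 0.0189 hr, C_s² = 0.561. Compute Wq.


ρ = λ·E[S] = 17.83·0.0189 = 0.3370
E[S²] = E[S]²(1+C_s²) = 0.0189²·(1+0.561) = 0.0005576
Wq = λ·E[S²]/(2(1−ρ)) = 17.83·0.0005576/(2·0.6630) = 0.007498 hr

Final: 0.007498 hr


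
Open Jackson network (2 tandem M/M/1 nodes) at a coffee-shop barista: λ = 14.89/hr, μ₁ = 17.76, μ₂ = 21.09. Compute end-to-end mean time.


Each node sees arrival rate λ = 14.89/hr (tandem ⇒ throughput preserved).
W₁ = 1/(μ₁−λ) = 1/(17.76−14.89) = 0.34843 hr
W₂ = 1/(μ₂−λ) = 1/(21.09−14.89) = 0.16129 hr
W_total = W₁ + W₂ = 0.34843 + 0.16129 = 0.50972 hr

Final: 0.50972 hr


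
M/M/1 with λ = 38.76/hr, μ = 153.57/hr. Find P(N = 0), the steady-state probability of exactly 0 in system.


ρ = 38.76/153.57 = 0.2524
P_n = (1−ρ)·ρ^n = (1 − 0.2524)·0.2524^0 = 0.7476·1.000000 = 0.747607

Final: 0.747607


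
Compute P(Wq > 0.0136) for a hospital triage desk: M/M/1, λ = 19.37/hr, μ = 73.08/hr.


ρ = 19.37/73.08 = 0.2651
P(Wq > t) = ρ·e^{−(μ−λ)t} = 0.2651·e^{−0.7305}
= 0.2651·0.481689 = 0.127673

Final: 0.127673


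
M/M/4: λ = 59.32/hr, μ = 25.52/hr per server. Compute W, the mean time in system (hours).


a = 2.3245; ρ = 0.5811; P₀ = 0.090719
Lq = P₀·a^c·ρ/(c!(1−ρ)²) = 0.36546
Wq = Lq/λ = 0.36546/59.32 = 0.006161 hr
W = Wq + 1/μ = 0.006161 + 0.03918 = 0.04535 hr

Final: 0.04535 hr


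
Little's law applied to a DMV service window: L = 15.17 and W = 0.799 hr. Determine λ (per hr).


λ = L/W = 15.17/0.799 = 18.9862 /hr

Final: 18.9862 /hr


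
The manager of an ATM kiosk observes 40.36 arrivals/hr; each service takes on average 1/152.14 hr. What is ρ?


ρ = λ/μ = 40.36/152.14 = 0.2653

Final: 0.2653


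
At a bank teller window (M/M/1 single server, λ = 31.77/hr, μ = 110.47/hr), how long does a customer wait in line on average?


ρ = 31.77/110.47 = 0.2876
Wq = ρ/(μ−λ) = 0.2876/(110.47 − 31.77) = 0.2876/78.70 = 0.003654 hr

Final: 0.003654 hr


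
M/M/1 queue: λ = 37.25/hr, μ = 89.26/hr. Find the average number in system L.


ρ = λ/μ = 37.25/89.26 = 0.4173
L = ρ/(1−ρ) = 0.4173/(1 − 0.4173) = 0.4173/0.5827 = 0.7162

Final: 0.7162


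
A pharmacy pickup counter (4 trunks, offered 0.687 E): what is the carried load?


B(4,0.687) = 0.004673 (Erlang-B)
Carried load = a(1 − B) = 0.687·(1 − 0.004673) = 0.687·0.995327 = 0.6838 E

Final: 0.6838 Erlangs


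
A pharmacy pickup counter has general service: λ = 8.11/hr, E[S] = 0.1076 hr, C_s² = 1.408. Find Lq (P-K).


ρ = λ·E[S] = 8.11·0.1076 = 0.8726
Lq = ρ²(1+C_s²)/(2(1−ρ)) = 0.7615·(1+1.408)/(2·0.1274)
= 0.7615·2.4080/0.2547 = 7.19857

Final: 7.19857


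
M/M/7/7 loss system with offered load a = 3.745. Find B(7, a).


B(c,a) = (a^c/c!) / Σ_{k=0}^{c} a^k/k!
a^7/7! = 2.049898
Σ terms (k=0..7): 1.00000 + 3.74500 + 7.01251 + 8.75395 + 8.19589 + 6.13872 + 3.83158 + 2.04990 = 40.727557
B = 2.049898/40.727557 = 0.050332

Final: 0.050332


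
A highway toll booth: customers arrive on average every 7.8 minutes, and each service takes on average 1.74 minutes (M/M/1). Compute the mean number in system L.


λ = 60/7.8 = 7.6923 /hr
μ = 60/1.74 = 34.4828 /hr
ρ = λ/μ = 7.6923/34.4828 = 0.2231
L = ρ/(1−ρ) = 0.2231/0.7769 = 0.2871

Final: 0.2871


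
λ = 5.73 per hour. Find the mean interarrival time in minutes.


Mean interarrival time = 1/λ = 1/5.73 hour = 0.17452 hour
In minutes: 0.17452 × 60 = 10.4712 min

Final: 10.4712 min


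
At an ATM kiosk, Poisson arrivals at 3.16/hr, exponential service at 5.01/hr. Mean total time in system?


W = 1/(μ−λ) = 1/(5.01 − 3.16) = 1/1.85 = 0.5405 hr

Final: 0.5405 hr


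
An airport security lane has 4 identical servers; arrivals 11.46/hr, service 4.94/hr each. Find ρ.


ρ = λ/(cμ) = 11.46/(4·4.94) = 11.46/19.76 = 0.5800

Final: 0.5800


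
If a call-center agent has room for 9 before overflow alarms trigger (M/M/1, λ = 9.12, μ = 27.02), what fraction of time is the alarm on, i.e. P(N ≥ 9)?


ρ = 9.12/27.02 = 0.3375
P(N ≥ n) = ρ^n = 0.3375^9 = 0.00005686

Final: 0.00005686


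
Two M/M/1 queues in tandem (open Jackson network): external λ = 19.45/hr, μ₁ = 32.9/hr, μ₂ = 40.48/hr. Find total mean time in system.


Each node sees arrival rate λ = 19.45/hr (tandem ⇒ throughput preserved).
W₁ = 1/(μ₁−λ) = 1/(32.9−19.45) = 0.07435 hr
W₂ = 1/(μ₂−λ) = 1/(40.48−19.45) = 0.04755 hr
W_total = W₁ + W₂ = 0.07435 + 0.04755 = 0.12190 hr

Final: 0.12190 hr


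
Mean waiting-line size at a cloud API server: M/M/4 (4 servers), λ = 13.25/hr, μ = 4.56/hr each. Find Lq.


a = λ/μ = 2.9057; ρ = a/4 = 0.7264
P₀ = 0.043340
Lq = P₀·a^c·ρ / (c!·(1−ρ)²) = 0.043340·71.28598·0.7264/(24·0.07484)
= 1.24946

Final: 1.24946


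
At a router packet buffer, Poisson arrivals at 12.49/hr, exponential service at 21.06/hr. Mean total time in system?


W = 1/(μ−λ) = 1/(21.06 − 12.49) = 1/8.57 = 0.1167 hr

Final: 0.1167 hr


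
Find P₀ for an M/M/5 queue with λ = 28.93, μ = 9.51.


a = λ/μ = 28.93/9.51 = 3.0421; ρ = a/c = 0.6084
Σ_{k=0}^{4} a^k/k! (terms k=0..4) = 1.00000 + 3.04206 + 4.62707 + 4.69194 + 3.56829 = 16.92936
Tail: a^5/(5!(1−ρ)) = 260.51911/(120·0.3916) = 5.54408
P₀ = 1/(16.92936 + 5.54408) = 1/22.47344 = 0.044497

Final: 0.044497


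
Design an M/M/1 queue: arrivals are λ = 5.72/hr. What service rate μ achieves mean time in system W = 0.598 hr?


W = 1/(μ−λ) ⇒ μ − λ = 1/W = 1/0.598 = 1.6722
μ = λ + 1/W = 5.72 + 1.6722 = 7.3922 per hr

Final: 7.3922 /hr


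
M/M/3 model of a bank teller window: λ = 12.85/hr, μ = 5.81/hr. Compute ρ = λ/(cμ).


ρ = λ/(cμ) = 12.85/(3·5.81) = 12.85/17.43 = 0.7372

Final: 0.7372


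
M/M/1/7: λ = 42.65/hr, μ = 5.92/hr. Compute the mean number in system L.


ρ = 42.65/5.92 = 7.2044
L = ρ[1 − (K+1)ρ^K + Kρ^(K+1)] / [(1−ρ)(1−ρ^(K+1))]
Numerator: 7.2044·(1 − 8·1007352.112363 + 7·7257359.390589) = 307935160.130424
Denominator: (-6.2044)·(-7257358.390589) = 45027495.555125
L = 307935160.130424/45027495.555125 = 6.8388

Final: 6.8388


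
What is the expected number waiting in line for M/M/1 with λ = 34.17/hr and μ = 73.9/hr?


ρ = 34.17/73.9 = 0.4624
Lq = ρ²/(1−ρ) = 0.2138/0.5376 = 0.3977

Final: 0.3977


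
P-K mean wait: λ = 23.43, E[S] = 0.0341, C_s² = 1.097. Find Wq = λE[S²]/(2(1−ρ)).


ρ = λ·E[S] = 23.43·0.0341 = 0.7990
E[S²] = E[S]²(1+C_s²) = 0.0341²·(1+1.097) = 0.002438
Wq = λ·E[S²]/(2(1−ρ)) = 23.43·0.002438/(2·0.2010) = 0.14209 hr

Final: 0.14209 hr


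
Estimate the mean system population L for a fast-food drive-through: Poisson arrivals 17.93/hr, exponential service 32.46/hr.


ρ = λ/μ = 17.93/32.46 = 0.5524
L = ρ/(1−ρ) = 0.5524/(1 − 0.5524) = 0.5524/0.4476 = 1.2340

Final: 1.2340


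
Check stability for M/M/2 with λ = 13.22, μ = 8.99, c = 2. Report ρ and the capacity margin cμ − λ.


Total capacity cμ = 2·8.99 = 17.98/hr
ρ = λ/(cμ) = 13.22/17.98 = 0.7353
Stable ⇔ ρ < 1: YES
Spare capacity = cμ − λ = 17.98 − 13.22 = 4.76/hr

Final: ρ = 0.7353; stable; margin = 4.76/hr


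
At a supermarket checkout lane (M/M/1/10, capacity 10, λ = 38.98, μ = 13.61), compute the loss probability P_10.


ρ = λ/μ = 38.98/13.61 = 2.8641
P_K = (1−ρ)ρ^K/(1−ρ^(K+1)) = (-1.8641·37139.589206)/(1 − 106370.403178)
= -69230.813972/-106369.403178 = 0.650853

Final: 0.650853


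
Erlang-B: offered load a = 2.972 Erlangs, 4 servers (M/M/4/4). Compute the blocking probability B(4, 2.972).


B(c,a) = (a^c/c!) / Σ_{k=0}^{c} a^k/k!
a^4/4! = 3.250753
Σ terms (k=0..4): 1.00000 + 2.97200 + 4.41639 + 4.37517 + 3.25075 = 16.014317
B = 3.250753/16.014317 = 0.202990

Final: 0.202990


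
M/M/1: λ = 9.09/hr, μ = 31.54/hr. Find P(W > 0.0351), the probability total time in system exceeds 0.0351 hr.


W ~ Exponential(μ−λ) for M/M/1.
μ − λ = 31.54 − 9.09 = 22.4500
P(W > t) = e^{−(μ−λ)t} = e^{−0.7880} = 0.454756

Final: 0.454756


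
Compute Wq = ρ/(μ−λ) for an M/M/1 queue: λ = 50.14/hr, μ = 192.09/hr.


ρ = 50.14/192.09 = 0.2610
Wq = ρ/(μ−λ) = 0.2610/(192.09 − 50.14) = 0.2610/141.95 = 0.001839 hr

Final: 0.001839 hr


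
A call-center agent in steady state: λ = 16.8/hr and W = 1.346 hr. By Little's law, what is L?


L = λW = 16.8·1.346 = 22.6128

Final: 22.6128


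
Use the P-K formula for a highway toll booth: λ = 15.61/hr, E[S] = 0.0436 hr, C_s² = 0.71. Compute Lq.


ρ = λ·E[S] = 15.61·0.0436 = 0.6806
Lq = ρ²(1+C_s²)/(2(1−ρ)) = 0.4632·(1+0.71)/(2·0.3194)
= 0.4632·1.7100/0.6388 = 1.23995

Final: 1.23995


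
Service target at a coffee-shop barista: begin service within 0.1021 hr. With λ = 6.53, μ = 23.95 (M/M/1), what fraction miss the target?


ρ = 6.53/23.95 = 0.2727
P(Wq > t) = ρ·e^{−(μ−λ)t} = 0.2727·e^{−1.7786}
= 0.2727·0.168877 = 0.046045

Final: 0.046045


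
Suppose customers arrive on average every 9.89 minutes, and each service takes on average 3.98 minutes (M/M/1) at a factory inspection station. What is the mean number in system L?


λ = 60/9.89 = 6.0667 /hr
μ = 60/3.98 = 15.0754 /hr
ρ = λ/μ = 6.0667/15.0754 = 0.4024
L = ρ/(1−ρ) = 0.4024/0.5976 = 0.6734

Final: 0.6734


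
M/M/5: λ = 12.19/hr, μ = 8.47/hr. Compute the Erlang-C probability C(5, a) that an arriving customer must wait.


a = λ/μ = 1.4392; ρ = a/5 = 0.2878
P₀ = 0.236816 (from M/M/c formula)
C(c,a) = [a^c/(c!(1−ρ))]·P₀ = [6.17450/(120·0.7122)]·0.236816
= 0.07225·0.236816 = 0.017110

Final: 0.017110


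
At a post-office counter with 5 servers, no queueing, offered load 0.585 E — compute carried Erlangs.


B(5,0.585) = 0.0003181 (Erlang-B)
Carried load = a(1 − B) = 0.585·(1 − 0.0003181) = 0.585·0.999682 = 0.5848 E

Final: 0.5848 Erlangs


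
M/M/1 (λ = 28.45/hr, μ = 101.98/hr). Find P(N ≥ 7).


ρ = 28.45/101.98 = 0.2790
P(N ≥ n) = ρ^n = 0.2790^7 = 0.0001315

Final: 0.0001315


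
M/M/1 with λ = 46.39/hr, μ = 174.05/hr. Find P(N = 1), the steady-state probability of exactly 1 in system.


ρ = 46.39/174.05 = 0.2665
P_n = (1−ρ)·ρ^n = (1 − 0.2665)·0.2665^1 = 0.7335·0.266533 = 0.195493

Final: 0.195493


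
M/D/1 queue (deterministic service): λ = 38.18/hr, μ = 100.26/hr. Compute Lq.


ρ = 38.18/100.26 = 0.3808
M/D/1: Lq = ρ²/(2(1−ρ)) = 0.1450/(2·0.6192) = 0.11710

Final: 0.11710


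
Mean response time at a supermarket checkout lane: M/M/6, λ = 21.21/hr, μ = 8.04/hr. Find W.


a = 2.6381; ρ = 0.4397; P₀ = 0.070943
Lq = P₀·a^c·ρ/(c!(1−ρ)²) = 0.04651
Wq = Lq/λ = 0.04651/21.21 = 0.002193 hr
W = Wq + 1/μ = 0.002193 + 0.12438 = 0.12657 hr

Final: 0.12657 hr


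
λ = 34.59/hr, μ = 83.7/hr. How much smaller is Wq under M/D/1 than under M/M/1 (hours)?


ρ = 34.59/83.7 = 0.4133
Wq(M/M/1) = ρ/(μ−λ) = 0.4133/49.11 = 0.008415 hr
Wq(M/D/1) = ρ/(2(μ−λ)) = 0.004208 hr
Savings = 0.008415 − 0.004208 = 0.004208 hr

Final: 0.004208 hr


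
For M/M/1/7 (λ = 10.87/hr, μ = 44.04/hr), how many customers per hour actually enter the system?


ρ = 0.2468; P_K = (1−ρ)ρ^7/(1−ρ^8) = 0.00004203
λ_eff = λ(1 − P_K) = 10.87·(1 − 0.00004203) = 10.87·0.999958 = 10.8695 /hr

Final: 10.8695 /hr


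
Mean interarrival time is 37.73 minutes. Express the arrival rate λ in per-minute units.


λ = 1/(interarrival time) in consistent units.
1 minute = 1 min, so λ = 1/37.73 = 0.02650 per minute

Final: 0.02650 /min


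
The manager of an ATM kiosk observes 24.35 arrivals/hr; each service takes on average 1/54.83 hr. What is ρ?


ρ = λ/μ = 24.35/54.83 = 0.4441

Final: 0.4441


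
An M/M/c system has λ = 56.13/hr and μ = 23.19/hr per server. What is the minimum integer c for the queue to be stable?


Stability requires cμ > λ ⇔ c > λ/μ.
λ/μ = 56.13/23.19 = 2.4204
Minimum integer c = ⌊2.4204⌋ + 1 = 3
Check: 3·23.19 = 69.57 > 56.13, while 2·23.19 = 46.38 ≤ 56.13

Final: 3 servers


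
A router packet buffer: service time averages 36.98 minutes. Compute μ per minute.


μ = 1/(service time) in consistent units.
1 minute = 1 min, so μ = 1/36.98 = 0.02704 per minute

Final: 0.02704 /min


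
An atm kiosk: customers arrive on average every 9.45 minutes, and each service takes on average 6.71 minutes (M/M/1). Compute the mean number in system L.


λ = 60/9.45 = 6.3492 /hr
μ = 60/6.71 = 8.9419 /hr
ρ = λ/μ = 6.3492/8.9419 = 0.7101
L = ρ/(1−ρ) = 0.7101/0.2899 = 2.4489

Final: 2.4489
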